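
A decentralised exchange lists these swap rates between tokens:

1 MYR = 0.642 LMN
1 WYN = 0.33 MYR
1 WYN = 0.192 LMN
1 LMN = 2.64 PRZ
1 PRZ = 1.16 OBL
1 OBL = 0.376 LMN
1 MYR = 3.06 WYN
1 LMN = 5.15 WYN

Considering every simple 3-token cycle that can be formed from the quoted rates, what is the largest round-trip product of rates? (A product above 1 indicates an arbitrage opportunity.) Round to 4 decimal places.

1.1515

LMN→PRZ→OBL→LMN: 2.64 × 1.16 × 0.376 = 1.15146
LMN→WYN→MYR→LMN: 5.15 × 0.33 × 0.642 = 1.09108
Maximum is LMN→PRZ→OBL→LMN at 1.1515; arbitrage exists.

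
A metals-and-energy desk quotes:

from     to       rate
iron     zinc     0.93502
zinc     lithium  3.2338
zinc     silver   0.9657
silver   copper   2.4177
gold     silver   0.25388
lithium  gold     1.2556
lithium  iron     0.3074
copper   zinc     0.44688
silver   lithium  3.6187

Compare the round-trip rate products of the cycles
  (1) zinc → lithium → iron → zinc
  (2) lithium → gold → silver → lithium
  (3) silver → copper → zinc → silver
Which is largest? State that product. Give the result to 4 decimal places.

(1) 3.2338 × 0.3074 × 0.93502 = 0.92948
(2) 1.2556 × 0.25388 × 3.6187 = 1.15354
(3) 2.4177 × 0.44688 × 0.9657 = 1.04336
Highest is cycle (2) at 1.1535 (>1, arbitrage).

1.1535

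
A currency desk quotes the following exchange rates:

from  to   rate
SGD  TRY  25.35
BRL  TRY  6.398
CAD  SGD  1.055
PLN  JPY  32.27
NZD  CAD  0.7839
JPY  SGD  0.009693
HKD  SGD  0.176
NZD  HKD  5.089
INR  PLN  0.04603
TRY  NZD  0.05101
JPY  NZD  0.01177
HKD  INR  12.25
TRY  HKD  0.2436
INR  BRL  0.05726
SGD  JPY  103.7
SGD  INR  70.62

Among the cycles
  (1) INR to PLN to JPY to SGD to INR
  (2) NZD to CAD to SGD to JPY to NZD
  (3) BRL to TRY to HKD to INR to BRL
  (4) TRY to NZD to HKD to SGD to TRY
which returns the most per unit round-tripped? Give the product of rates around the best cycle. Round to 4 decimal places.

(1) 0.04603 × 32.27 × 0.009693 × 70.62 = 1.01678
(2) 0.7839 × 1.055 × 103.7 × 0.01177 = 1.00941
(3) 6.398 × 0.2436 × 12.25 × 0.05726 = 1.09322
(4) 0.05101 × 5.089 × 0.176 × 25.35 = 1.15819
Highest is cycle (4) at 1.1582 (>1, arbitrage).

1.1582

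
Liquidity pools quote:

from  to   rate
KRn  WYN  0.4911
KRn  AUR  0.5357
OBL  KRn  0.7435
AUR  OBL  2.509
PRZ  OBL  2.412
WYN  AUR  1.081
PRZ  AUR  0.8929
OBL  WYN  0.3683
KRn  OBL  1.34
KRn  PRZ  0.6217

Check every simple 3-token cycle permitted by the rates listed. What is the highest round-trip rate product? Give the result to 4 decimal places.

1.1149

OBL→KRn→PRZ→OBL: 0.7435 × 0.6217 × 2.412 = 1.11491
AUR→OBL→KRn→AUR: 2.509 × 0.7435 × 0.5357 = 0.99932
AUR→OBL→WYN→AUR: 2.509 × 0.3683 × 1.081 = 0.99891
Maximum is OBL→KRn→PRZ→OBL at 1.1149; arbitrage exists.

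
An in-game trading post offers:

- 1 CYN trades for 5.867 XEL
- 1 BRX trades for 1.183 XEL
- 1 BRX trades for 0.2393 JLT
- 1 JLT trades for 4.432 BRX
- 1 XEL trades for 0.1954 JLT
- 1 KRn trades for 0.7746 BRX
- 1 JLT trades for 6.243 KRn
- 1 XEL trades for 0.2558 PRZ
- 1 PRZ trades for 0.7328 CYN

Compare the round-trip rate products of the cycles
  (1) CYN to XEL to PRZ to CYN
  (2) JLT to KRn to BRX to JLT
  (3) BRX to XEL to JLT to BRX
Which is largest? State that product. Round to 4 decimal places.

(1) 5.867 × 0.2558 × 0.7328 = 1.09977
(2) 6.243 × 0.7746 × 0.2393 = 1.15721
(3) 1.183 × 0.1954 × 4.432 = 1.02449
Highest is cycle (2) at 1.1572 (>1, arbitrage).

1.1572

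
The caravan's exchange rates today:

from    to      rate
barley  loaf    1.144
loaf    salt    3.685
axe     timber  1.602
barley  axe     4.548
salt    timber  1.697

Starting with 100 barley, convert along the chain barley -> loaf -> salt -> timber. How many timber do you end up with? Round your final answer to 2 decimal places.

715.39

100 barley × 1.144 = 114.4 loaf
114.4 loaf × 3.685 = 421.564 salt
421.564 salt × 1.697 = 715.394108 timber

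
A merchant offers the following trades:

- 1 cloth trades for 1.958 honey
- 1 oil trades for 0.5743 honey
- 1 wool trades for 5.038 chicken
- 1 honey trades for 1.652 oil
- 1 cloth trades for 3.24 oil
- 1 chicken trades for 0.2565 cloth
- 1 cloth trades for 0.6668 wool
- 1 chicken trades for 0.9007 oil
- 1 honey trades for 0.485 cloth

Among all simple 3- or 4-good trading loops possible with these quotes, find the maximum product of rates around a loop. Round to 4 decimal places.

honey→cloth→oil→honey: 0.485 × 3.24 × 0.5743 = 0.90246
chicken→cloth→wool→chicken: 0.2565 × 0.6668 × 5.038 = 0.86167
Maximum is honey→cloth→oil→honey at 0.9025; no arbitrage — every cycle loses value.

0.9025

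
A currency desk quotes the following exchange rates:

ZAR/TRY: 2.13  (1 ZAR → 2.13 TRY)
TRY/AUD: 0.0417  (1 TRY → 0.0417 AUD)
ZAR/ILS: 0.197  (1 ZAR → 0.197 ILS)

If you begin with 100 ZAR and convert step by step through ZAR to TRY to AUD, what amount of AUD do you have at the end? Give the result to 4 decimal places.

8.8821

100 ZAR × 2.13 = 213 TRY
213 TRY × 0.0417 = 8.8821 AUD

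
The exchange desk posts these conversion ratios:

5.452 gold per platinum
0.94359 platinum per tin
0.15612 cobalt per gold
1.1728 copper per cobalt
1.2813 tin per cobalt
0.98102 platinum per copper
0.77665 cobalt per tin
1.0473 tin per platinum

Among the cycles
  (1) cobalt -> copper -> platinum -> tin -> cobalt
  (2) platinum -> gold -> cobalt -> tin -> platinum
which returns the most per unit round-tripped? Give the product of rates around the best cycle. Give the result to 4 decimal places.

(1) 1.1728 × 0.98102 × 1.0473 × 0.77665 = 0.93583
(2) 5.452 × 0.15612 × 1.2813 × 0.94359 = 1.02908
Highest is cycle (2) at 1.0291 (>1, arbitrage).

1.0291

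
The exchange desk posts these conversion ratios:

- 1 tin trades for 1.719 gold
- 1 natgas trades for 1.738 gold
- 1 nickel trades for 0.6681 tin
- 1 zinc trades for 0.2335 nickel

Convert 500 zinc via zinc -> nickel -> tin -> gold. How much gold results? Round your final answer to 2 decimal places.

500 zinc × 0.2335 = 116.75 nickel
116.75 nickel × 0.6681 = 78.000675 tin
78.000675 tin × 1.719 = 134.083160325 gold

134.08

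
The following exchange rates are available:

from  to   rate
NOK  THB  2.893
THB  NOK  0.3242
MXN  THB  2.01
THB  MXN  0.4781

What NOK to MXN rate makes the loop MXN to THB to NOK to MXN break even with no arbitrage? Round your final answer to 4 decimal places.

Known legs of the cycle: 2.01 × 0.3242 = 0.651642
For no arbitrage the full-cycle product must be 1, so the missing rate is 1 / 0.651642 ≈ 1.534585.

1.5346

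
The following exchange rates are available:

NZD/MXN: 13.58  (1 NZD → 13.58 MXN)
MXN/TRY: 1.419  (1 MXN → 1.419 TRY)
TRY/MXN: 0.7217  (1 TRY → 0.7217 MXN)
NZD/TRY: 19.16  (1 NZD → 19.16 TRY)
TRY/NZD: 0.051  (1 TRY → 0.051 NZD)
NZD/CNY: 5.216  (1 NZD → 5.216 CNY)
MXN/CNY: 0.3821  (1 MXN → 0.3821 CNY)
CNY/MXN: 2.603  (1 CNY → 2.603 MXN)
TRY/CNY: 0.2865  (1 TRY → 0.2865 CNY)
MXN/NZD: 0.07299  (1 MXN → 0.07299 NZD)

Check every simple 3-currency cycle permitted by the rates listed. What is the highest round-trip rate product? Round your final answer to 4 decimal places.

1.0582

MXN→TRY→CNY→MXN: 1.419 × 0.2865 × 2.603 = 1.05823
MXN→NZD→TRY→MXN: 0.07299 × 19.16 × 0.7217 = 1.00929
MXN→NZD→CNY→MXN: 0.07299 × 5.216 × 2.603 = 0.99100
MXN→TRY→NZD→MXN: 1.419 × 0.051 × 13.58 = 0.98277
Maximum is MXN→TRY→CNY→MXN at 1.0582; arbitrage exists.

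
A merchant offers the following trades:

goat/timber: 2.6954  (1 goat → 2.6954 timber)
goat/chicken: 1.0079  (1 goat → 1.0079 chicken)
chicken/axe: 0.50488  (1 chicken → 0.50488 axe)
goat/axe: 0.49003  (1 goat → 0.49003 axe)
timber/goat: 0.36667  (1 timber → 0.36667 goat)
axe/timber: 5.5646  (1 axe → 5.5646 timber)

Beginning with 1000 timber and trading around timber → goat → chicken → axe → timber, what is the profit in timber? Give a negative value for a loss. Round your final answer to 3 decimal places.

1000 timber × 0.36667 = 366.67 goat
366.67 goat × 1.0079 = 369.566693 chicken
369.566693 chicken × 0.50488 = 186.58683196184 axe
186.58683196184 axe × 5.5646 = 1038.281085134854864 timber
Net change: 1038.281085134854864 − 1000 = 38.281085134854864 timber

38.281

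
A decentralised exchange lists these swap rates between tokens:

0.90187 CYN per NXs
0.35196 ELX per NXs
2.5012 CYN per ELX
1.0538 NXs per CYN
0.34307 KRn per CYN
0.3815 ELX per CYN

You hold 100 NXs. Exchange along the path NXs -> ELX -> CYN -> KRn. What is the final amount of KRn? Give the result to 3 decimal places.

100 NXs × 0.35196 = 35.196 ELX
35.196 ELX × 2.5012 = 88.0322352 CYN
88.0322352 CYN × 0.34307 = 30.201218930064 KRn

30.201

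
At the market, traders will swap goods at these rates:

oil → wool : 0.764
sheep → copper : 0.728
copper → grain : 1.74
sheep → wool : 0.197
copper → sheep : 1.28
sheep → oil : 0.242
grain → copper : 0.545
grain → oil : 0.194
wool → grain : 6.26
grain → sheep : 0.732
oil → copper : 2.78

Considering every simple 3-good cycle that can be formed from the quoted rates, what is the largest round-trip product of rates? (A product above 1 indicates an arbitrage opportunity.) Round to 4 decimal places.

0.9384

grain→oil→copper→grain: 0.194 × 2.78 × 1.74 = 0.93842
wool→grain→oil→wool: 6.26 × 0.194 × 0.764 = 0.92783
sheep→copper→grain→sheep: 0.728 × 1.74 × 0.732 = 0.92724
sheep→wool→grain→sheep: 0.197 × 6.26 × 0.732 = 0.90272
sheep→oil→copper→sheep: 0.242 × 2.78 × 1.28 = 0.86113
Maximum is grain→oil→copper→grain at 0.9384; no arbitrage — every cycle loses value.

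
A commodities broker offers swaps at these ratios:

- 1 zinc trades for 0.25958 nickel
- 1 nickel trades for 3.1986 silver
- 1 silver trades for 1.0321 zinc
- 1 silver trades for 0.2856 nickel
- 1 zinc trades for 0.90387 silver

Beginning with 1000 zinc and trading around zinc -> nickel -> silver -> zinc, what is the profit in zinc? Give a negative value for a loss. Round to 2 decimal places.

-143.06

1000 zinc × 0.25958 = 259.58 nickel
259.58 nickel × 3.1986 = 830.292588 silver
830.292588 silver × 1.0321 = 856.9449800748 zinc
Net change: 856.9449800748 − 1000 = -143.0550199252 zinc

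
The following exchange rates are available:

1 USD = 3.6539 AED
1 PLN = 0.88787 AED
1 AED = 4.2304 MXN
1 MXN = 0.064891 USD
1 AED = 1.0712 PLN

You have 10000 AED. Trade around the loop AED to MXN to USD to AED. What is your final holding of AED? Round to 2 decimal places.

10030.50

10000 AED × 4.2304 = 42304 MXN
42304 MXN × 0.064891 = 2745.148864 USD
2745.148864 USD × 3.6539 = 10030.4994341696 AED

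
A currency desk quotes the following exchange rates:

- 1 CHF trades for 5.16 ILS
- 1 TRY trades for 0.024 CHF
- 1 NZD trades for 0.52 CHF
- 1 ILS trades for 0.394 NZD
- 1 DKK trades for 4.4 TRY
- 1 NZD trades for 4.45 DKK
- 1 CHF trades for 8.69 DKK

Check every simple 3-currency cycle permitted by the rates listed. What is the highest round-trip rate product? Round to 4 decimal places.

ILS→NZD→CHF→ILS: 0.394 × 0.52 × 5.16 = 1.05718
DKK→TRY→CHF→DKK: 4.4 × 0.024 × 8.69 = 0.91766
Maximum is ILS→NZD→CHF→ILS at 1.0572; arbitrage exists.

1.0572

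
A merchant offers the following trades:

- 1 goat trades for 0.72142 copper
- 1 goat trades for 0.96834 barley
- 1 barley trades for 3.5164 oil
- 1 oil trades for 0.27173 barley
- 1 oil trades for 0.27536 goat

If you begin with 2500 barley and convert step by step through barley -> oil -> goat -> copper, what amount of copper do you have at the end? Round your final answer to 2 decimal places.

2500 barley × 3.5164 = 8791 oil
8791 oil × 0.27536 = 2420.68976 goat
2420.68976 goat × 0.72142 = 1746.3340066592 copper

1746.33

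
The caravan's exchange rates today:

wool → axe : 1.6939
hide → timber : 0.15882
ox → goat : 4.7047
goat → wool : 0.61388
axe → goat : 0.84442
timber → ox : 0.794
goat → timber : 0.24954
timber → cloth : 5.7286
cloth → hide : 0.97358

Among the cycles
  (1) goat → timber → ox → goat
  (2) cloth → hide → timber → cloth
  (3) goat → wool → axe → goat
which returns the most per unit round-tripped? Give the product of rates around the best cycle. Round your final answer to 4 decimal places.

0.9322

(1) 0.24954 × 0.794 × 4.7047 = 0.93216
(2) 0.97358 × 0.15882 × 5.7286 = 0.88578
(3) 0.61388 × 1.6939 × 0.84442 = 0.87807
Highest is cycle (1) at 0.9322 (≤1, no arbitrage).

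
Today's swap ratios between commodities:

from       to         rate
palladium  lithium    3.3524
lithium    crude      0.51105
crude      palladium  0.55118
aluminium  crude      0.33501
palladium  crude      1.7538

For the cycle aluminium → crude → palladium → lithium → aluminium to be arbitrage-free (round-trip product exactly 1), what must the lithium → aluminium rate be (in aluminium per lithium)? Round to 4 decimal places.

1.6154

Known legs of the cycle: 0.33501 × 0.55118 × 3.3524 = 0.61902338147832
For no arbitrage the full-cycle product must be 1, so the missing rate is 1 / 0.61902338147832 ≈ 1.615448.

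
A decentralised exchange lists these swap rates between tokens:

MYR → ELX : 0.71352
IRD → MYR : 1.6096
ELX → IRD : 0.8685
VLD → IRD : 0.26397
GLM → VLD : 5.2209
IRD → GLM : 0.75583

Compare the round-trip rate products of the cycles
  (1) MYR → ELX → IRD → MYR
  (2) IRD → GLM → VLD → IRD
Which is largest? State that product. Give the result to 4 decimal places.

1.0417

(1) 0.71352 × 0.8685 × 1.6096 = 0.99746
(2) 0.75583 × 5.2209 × 0.26397 = 1.04166
Highest is cycle (2) at 1.0417 (>1, arbitrage).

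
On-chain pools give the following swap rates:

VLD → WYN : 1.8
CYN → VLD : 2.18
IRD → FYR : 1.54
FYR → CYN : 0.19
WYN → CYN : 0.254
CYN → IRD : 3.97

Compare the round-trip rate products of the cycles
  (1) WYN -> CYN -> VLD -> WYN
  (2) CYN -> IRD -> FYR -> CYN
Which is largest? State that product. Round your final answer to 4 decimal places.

(1) 0.254 × 2.18 × 1.8 = 0.99670
(2) 3.97 × 1.54 × 0.19 = 1.16162
Highest is cycle (2) at 1.1616 (>1, arbitrage).

1.1616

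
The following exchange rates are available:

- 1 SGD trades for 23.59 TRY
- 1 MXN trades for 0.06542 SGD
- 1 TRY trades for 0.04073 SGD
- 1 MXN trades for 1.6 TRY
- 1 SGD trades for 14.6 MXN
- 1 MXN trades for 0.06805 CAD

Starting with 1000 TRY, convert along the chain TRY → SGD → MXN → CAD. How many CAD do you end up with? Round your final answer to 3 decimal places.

40.466

1000 TRY × 0.04073 = 40.73 SGD
40.73 SGD × 14.6 = 594.658 MXN
594.658 MXN × 0.06805 = 40.4664769 CAD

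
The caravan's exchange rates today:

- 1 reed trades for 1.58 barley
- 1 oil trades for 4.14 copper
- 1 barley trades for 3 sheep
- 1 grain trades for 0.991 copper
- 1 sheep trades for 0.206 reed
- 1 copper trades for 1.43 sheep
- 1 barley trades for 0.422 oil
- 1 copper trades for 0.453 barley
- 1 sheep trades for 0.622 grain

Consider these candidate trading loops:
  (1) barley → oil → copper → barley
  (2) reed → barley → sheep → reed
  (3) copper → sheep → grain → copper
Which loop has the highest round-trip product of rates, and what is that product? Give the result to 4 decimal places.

(1) 0.422 × 4.14 × 0.453 = 0.79143
(2) 1.58 × 3 × 0.206 = 0.97644
(3) 1.43 × 0.622 × 0.991 = 0.88145
Highest is cycle (2) at 0.9764 (≤1, no arbitrage).

0.9764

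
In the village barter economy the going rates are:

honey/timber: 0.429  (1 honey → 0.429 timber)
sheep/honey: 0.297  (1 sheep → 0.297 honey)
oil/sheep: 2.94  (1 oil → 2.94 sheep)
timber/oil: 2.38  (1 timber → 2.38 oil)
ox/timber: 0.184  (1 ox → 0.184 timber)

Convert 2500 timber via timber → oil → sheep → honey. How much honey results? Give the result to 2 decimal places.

5195.42

2500 timber × 2.38 = 5950 oil
5950 oil × 2.94 = 17493 sheep
17493 sheep × 0.297 = 5195.421 honey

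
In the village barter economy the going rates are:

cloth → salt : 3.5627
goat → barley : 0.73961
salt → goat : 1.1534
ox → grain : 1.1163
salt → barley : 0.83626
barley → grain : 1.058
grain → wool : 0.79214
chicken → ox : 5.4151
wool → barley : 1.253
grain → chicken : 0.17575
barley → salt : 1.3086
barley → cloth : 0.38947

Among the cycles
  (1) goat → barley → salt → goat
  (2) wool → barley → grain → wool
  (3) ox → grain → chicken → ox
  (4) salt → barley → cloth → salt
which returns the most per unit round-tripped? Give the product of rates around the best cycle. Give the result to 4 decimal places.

1.1604

(1) 0.73961 × 1.3086 × 1.1534 = 1.11632
(2) 1.253 × 1.058 × 0.79214 = 1.05012
(3) 1.1163 × 0.17575 × 5.4151 = 1.06239
(4) 0.83626 × 0.38947 × 3.5627 = 1.16036
Highest is cycle (4) at 1.1604 (>1, arbitrage).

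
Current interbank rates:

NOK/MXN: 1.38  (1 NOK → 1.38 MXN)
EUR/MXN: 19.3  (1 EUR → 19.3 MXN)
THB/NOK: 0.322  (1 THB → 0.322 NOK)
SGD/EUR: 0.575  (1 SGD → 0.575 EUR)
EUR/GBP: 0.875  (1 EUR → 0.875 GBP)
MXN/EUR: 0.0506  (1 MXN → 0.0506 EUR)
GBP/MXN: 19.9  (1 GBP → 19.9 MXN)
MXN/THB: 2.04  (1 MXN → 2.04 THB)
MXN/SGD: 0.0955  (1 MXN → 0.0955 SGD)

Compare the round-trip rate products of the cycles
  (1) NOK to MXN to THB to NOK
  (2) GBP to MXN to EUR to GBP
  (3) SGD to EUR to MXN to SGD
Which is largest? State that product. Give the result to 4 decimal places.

(1) 1.38 × 2.04 × 0.322 = 0.90649
(2) 19.9 × 0.0506 × 0.875 = 0.88107
(3) 0.575 × 19.3 × 0.0955 = 1.05981
Highest is cycle (3) at 1.0598 (>1, arbitrage).

1.0598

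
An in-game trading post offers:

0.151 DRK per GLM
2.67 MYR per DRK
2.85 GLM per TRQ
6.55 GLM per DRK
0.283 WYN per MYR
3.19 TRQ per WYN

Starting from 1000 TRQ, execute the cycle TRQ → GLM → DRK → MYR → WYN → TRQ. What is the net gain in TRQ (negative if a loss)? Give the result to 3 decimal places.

37.314

1000 TRQ × 2.85 = 2850 GLM
2850 GLM × 0.151 = 430.35 DRK
430.35 DRK × 2.67 = 1149.0345 MYR
1149.0345 MYR × 0.283 = 325.1767635 WYN
325.1767635 WYN × 3.19 = 1037.313875565 TRQ
Net change: 1037.313875565 − 1000 = 37.313875565 TRQ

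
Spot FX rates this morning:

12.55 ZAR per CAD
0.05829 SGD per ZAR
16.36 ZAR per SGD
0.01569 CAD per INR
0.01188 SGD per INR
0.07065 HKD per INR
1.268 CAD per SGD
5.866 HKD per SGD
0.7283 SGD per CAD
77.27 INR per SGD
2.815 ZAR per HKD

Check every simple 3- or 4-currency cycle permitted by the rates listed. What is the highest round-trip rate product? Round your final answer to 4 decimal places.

HKD→ZAR→SGD→HKD: 2.815 × 0.05829 × 5.866 = 0.96253
CAD→ZAR→SGD→CAD: 12.55 × 0.05829 × 1.268 = 0.92759
HKD→ZAR→SGD→INR→HKD: 2.815 × 0.05829 × 77.27 × 0.07065 = 0.89577
CAD→ZAR→SGD→INR→CAD: 12.55 × 0.05829 × 77.27 × 0.01569 = 0.88689
CAD→SGD→INR→CAD: 0.7283 × 77.27 × 0.01569 = 0.88297
Maximum is HKD→ZAR→SGD→HKD at 0.9625; no arbitrage — every cycle loses value.

0.9625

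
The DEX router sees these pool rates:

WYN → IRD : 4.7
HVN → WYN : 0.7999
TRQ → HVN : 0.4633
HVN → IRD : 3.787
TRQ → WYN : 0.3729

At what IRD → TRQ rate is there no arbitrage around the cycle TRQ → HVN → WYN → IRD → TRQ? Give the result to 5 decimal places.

0.57412

Known legs of the cycle: 0.4633 × 0.7999 × 4.7 = 1.741790249
For no arbitrage the full-cycle product must be 1, so the missing rate is 1 / 1.741790249 ≈ 0.5741219.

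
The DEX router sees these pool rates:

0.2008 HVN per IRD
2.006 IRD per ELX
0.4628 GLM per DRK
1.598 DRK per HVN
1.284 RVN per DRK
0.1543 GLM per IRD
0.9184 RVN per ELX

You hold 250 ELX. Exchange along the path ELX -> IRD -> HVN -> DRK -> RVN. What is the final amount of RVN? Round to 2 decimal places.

250 ELX × 2.006 = 501.5 IRD
501.5 IRD × 0.2008 = 100.7012 HVN
100.7012 HVN × 1.598 = 160.9205176 DRK
160.9205176 DRK × 1.284 = 206.6219445984 RVN

206.62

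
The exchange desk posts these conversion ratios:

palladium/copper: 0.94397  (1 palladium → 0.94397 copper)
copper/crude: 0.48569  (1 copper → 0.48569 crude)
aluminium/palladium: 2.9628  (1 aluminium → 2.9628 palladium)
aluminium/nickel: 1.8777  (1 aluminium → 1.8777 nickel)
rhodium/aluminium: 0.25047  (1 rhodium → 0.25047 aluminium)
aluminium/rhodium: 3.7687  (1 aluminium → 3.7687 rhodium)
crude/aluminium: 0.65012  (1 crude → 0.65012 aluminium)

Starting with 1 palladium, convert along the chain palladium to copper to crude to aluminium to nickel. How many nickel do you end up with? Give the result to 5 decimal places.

1 palladium × 0.94397 = 0.94397 copper
0.94397 copper × 0.48569 = 0.4584767893 crude
0.4584767893 crude × 0.65012 = 0.298064930259716 aluminium
0.298064930259716 aluminium × 1.8777 = 0.5596765195486687332 nickel

0.55968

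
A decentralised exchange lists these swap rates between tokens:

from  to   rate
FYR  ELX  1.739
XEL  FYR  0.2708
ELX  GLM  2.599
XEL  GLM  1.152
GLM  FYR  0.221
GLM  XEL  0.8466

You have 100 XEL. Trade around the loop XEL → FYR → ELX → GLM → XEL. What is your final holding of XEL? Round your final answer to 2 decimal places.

100 XEL × 0.2708 = 27.08 FYR
27.08 FYR × 1.739 = 47.09212 ELX
47.09212 ELX × 2.599 = 122.39241988 GLM
122.39241988 GLM × 0.8466 = 103.617422670408 XEL

103.62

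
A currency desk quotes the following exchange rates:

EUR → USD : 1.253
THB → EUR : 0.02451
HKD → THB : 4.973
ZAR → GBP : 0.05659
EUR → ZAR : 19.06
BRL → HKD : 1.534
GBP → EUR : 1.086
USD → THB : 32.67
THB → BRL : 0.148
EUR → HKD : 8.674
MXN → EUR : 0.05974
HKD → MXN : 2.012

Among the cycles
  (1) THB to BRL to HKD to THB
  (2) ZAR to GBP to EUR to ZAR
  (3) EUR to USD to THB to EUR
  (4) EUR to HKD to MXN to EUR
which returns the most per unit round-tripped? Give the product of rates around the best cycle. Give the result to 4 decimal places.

(1) 0.148 × 1.534 × 4.973 = 1.12903
(2) 0.05659 × 1.086 × 19.06 = 1.17137
(3) 1.253 × 32.67 × 0.02451 = 1.00333
(4) 8.674 × 2.012 × 0.05974 = 1.04259
Highest is cycle (2) at 1.1714 (>1, arbitrage).

1.1714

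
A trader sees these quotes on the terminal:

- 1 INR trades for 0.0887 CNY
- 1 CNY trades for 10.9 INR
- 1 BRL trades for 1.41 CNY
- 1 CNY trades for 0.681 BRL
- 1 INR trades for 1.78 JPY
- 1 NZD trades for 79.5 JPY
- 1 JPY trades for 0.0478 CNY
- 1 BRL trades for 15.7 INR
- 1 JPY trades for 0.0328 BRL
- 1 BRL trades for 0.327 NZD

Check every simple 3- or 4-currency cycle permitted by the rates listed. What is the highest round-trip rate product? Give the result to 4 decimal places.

CNY→BRL→INR→CNY: 0.681 × 15.7 × 0.0887 = 0.94835
CNY→INR→JPY→CNY: 10.9 × 1.78 × 0.0478 = 0.92742
JPY→BRL→INR→JPY: 0.0328 × 15.7 × 1.78 = 0.91663
CNY→BRL→INR→JPY→CNY: 0.681 × 15.7 × 1.78 × 0.0478 = 0.90969
CNY→INR→JPY→BRL→CNY: 10.9 × 1.78 × 0.0328 × 1.41 = 0.89730
NZD→JPY→BRL→NZD: 79.5 × 0.0328 × 0.327 = 0.85269
NZD→JPY→CNY→BRL→NZD: 79.5 × 0.0478 × 0.681 × 0.327 = 0.84623
Maximum is CNY→BRL→INR→CNY at 0.9484; no arbitrage — every cycle loses value.

0.9484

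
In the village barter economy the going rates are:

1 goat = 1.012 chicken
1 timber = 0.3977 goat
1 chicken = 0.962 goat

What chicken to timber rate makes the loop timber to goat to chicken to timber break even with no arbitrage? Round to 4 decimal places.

Known legs of the cycle: 0.3977 × 1.012 = 0.4024724
For no arbitrage the full-cycle product must be 1, so the missing rate is 1 / 0.4024724 ≈ 2.484642.

2.4846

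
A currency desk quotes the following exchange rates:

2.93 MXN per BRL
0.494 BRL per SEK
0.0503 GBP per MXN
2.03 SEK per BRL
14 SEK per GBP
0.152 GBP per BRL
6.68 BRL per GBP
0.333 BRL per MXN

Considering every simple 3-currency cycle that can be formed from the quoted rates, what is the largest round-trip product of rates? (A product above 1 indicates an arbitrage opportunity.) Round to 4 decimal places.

1.0512

SEK→BRL→GBP→SEK: 0.494 × 0.152 × 14 = 1.05123
MXN→GBP→BRL→MXN: 0.0503 × 6.68 × 2.93 = 0.98449
Maximum is SEK→BRL→GBP→SEK at 1.0512; arbitrage exists.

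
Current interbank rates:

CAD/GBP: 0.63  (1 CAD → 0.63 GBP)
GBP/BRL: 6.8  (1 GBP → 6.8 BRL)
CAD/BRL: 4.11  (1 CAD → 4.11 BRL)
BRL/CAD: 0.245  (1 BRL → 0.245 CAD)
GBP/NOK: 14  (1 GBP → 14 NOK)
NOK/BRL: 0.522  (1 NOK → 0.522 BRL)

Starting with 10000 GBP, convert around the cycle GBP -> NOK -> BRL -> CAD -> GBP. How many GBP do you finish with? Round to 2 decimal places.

10000 GBP × 14 = 140000 NOK
140000 NOK × 0.522 = 73080 BRL
73080 BRL × 0.245 = 17904.6 CAD
17904.6 CAD × 0.63 = 11279.898 GBP

11279.90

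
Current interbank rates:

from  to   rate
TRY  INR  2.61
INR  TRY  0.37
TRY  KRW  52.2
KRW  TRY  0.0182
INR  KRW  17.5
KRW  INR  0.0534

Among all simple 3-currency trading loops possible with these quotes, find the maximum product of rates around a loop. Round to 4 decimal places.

1.0314

INR→TRY→KRW→INR: 0.37 × 52.2 × 0.0534 = 1.03137
INR→KRW→TRY→INR: 17.5 × 0.0182 × 2.61 = 0.83129
Maximum is INR→TRY→KRW→INR at 1.0314; arbitrage exists.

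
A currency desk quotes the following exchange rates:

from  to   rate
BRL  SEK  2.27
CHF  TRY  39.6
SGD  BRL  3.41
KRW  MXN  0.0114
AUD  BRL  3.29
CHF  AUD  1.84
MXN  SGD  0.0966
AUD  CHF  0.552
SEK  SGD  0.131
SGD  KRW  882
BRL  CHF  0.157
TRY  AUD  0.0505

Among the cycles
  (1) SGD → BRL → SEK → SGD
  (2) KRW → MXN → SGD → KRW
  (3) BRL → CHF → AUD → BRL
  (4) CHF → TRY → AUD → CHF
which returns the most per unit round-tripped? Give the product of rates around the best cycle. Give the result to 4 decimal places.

1.1039

(1) 3.41 × 2.27 × 0.131 = 1.01403
(2) 0.0114 × 0.0966 × 882 = 0.97129
(3) 0.157 × 1.84 × 3.29 = 0.95042
(4) 39.6 × 0.0505 × 0.552 = 1.10389
Highest is cycle (4) at 1.1039 (>1, arbitrage).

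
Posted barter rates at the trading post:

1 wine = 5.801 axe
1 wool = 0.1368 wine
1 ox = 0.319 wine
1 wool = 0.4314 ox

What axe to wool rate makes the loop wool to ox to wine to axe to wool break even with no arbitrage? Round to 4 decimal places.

Known legs of the cycle: 0.4314 × 0.319 × 5.801 = 0.7983138966
For no arbitrage the full-cycle product must be 1, so the missing rate is 1 / 0.7983138966 ≈ 1.252640.

1.2526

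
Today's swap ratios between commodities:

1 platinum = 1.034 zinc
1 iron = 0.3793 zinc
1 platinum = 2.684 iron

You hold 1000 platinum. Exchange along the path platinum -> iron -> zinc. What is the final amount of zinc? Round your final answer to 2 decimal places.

1018.04

1000 platinum × 2.684 = 2684 iron
2684 iron × 0.3793 = 1018.0412 zinc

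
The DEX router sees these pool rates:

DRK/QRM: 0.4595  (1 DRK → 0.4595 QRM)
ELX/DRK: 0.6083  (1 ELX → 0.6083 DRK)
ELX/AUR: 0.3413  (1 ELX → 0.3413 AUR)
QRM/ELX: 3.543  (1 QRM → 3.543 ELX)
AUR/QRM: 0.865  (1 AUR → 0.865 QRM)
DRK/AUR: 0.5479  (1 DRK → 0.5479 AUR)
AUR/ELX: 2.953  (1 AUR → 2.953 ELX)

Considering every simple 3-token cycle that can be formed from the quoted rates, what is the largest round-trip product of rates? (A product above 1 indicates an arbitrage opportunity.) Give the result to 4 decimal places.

ELX→AUR→QRM→ELX: 0.3413 × 0.865 × 3.543 = 1.04598
DRK→QRM→ELX→DRK: 0.4595 × 3.543 × 0.6083 = 0.99032
DRK→AUR→ELX→DRK: 0.5479 × 2.953 × 0.6083 = 0.98420
Maximum is ELX→AUR→QRM→ELX at 1.0460; arbitrage exists.

1.0460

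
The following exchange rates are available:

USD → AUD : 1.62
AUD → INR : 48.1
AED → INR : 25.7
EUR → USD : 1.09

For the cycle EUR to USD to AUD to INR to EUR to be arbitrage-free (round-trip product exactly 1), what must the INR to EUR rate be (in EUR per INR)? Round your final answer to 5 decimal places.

0.01177

Known legs of the cycle: 1.09 × 1.62 × 48.1 = 84.93498
For no arbitrage the full-cycle product must be 1, so the missing rate is 1 / 84.93498 ≈ 0.0117737.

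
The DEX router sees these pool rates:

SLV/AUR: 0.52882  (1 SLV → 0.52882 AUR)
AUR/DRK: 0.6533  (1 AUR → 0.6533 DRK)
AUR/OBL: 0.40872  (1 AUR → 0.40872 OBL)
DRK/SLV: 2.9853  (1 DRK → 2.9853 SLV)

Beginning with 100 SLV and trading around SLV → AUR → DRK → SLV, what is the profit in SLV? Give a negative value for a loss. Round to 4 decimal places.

3.1356

100 SLV × 0.52882 = 52.882 AUR
52.882 AUR × 0.6533 = 34.5478106 DRK
34.5478106 DRK × 2.9853 = 103.13557898418 SLV
Net change: 103.13557898418 − 100 = 3.13557898418 SLV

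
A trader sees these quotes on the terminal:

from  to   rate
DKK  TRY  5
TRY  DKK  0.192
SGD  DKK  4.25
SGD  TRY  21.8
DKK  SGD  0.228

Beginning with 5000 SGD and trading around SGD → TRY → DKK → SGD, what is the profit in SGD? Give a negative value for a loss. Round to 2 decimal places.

-228.42

5000 SGD × 21.8 = 109000 TRY
109000 TRY × 0.192 = 20928 DKK
20928 DKK × 0.228 = 4771.584 SGD
Net change: 4771.584 − 5000 = -228.416 SGD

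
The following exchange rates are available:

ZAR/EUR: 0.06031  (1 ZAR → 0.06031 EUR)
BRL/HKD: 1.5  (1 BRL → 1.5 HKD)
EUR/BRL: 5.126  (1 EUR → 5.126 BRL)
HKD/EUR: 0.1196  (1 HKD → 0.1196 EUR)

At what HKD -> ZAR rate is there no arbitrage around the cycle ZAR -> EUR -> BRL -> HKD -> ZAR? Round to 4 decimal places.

Known legs of the cycle: 0.06031 × 5.126 × 1.5 = 0.46372359
For no arbitrage the full-cycle product must be 1, so the missing rate is 1 / 0.46372359 ≈ 2.156457.

2.1565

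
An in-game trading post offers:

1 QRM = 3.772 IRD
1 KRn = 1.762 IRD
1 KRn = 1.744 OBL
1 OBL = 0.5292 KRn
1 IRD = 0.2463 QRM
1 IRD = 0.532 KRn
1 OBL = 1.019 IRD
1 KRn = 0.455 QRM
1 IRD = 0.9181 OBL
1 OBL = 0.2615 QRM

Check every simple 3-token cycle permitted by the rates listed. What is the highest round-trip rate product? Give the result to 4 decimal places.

0.9454

OBL→IRD→KRn→OBL: 1.019 × 0.532 × 1.744 = 0.94544
IRD→KRn→QRM→IRD: 0.532 × 0.455 × 3.772 = 0.91305
OBL→QRM→IRD→OBL: 0.2615 × 3.772 × 0.9181 = 0.90559
OBL→KRn→IRD→OBL: 0.5292 × 1.762 × 0.9181 = 0.85608
Maximum is OBL→IRD→KRn→OBL at 0.9454; no arbitrage — every cycle loses value.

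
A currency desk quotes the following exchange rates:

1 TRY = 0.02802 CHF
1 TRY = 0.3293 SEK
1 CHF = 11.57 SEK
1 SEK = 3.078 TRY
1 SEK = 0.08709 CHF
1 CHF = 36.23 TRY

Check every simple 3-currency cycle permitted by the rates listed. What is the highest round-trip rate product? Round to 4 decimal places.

1.0390

TRY→SEK→CHF→TRY: 0.3293 × 0.08709 × 36.23 = 1.03903
TRY→CHF→SEK→TRY: 0.02802 × 11.57 × 3.078 = 0.99786
Maximum is TRY→SEK→CHF→TRY at 1.0390; arbitrage exists.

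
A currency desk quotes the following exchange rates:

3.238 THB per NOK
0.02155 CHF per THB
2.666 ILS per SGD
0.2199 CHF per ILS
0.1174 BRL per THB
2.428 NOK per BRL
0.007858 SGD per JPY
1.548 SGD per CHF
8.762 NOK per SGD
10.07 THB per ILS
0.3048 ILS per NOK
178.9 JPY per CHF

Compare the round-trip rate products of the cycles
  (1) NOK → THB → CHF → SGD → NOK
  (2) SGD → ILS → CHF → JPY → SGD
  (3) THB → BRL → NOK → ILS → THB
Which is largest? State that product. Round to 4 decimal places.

0.9465

(1) 3.238 × 0.02155 × 1.548 × 8.762 = 0.94645
(2) 2.666 × 0.2199 × 178.9 × 0.007858 = 0.82415
(3) 0.1174 × 2.428 × 0.3048 × 10.07 = 0.87491
Highest is cycle (1) at 0.9465 (≤1, no arbitrage).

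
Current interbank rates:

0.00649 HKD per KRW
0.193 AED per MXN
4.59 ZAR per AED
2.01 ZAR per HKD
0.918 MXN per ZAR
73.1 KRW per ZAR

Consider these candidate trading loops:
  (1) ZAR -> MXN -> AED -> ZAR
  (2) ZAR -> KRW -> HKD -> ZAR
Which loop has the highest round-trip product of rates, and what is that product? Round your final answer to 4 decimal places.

0.9536

(1) 0.918 × 0.193 × 4.59 = 0.81323
(2) 73.1 × 0.00649 × 2.01 = 0.95358
Highest is cycle (2) at 0.9536 (≤1, no arbitrage).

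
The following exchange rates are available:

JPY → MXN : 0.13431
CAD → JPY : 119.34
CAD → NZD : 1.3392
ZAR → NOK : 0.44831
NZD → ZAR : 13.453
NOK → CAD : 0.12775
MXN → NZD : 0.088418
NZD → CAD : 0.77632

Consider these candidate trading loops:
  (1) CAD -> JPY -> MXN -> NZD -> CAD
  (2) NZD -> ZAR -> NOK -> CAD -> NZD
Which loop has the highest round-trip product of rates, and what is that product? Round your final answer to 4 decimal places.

(1) 119.34 × 0.13431 × 0.088418 × 0.77632 = 1.10021
(2) 13.453 × 0.44831 × 0.12775 × 1.3392 = 1.03182
Highest is cycle (1) at 1.1002 (>1, arbitrage).

1.1002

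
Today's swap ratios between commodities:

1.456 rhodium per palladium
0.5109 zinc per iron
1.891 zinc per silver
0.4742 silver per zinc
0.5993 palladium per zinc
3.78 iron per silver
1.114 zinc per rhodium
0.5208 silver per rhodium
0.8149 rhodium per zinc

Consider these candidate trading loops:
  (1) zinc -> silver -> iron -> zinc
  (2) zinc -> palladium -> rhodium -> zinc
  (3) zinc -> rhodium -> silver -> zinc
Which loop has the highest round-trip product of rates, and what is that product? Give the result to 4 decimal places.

0.9721

(1) 0.4742 × 3.78 × 0.5109 = 0.91578
(2) 0.5993 × 1.456 × 1.114 = 0.97206
(3) 0.8149 × 0.5208 × 1.891 = 0.80254
Highest is cycle (2) at 0.9721 (≤1, no arbitrage).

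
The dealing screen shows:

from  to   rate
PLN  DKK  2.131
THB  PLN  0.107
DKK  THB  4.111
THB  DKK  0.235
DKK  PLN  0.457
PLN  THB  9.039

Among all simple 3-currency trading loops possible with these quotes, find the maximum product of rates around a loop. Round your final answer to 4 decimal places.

0.9707

THB→DKK→PLN→THB: 0.235 × 0.457 × 9.039 = 0.97074
THB→PLN→DKK→THB: 0.107 × 2.131 × 4.111 = 0.93738
Maximum is THB→DKK→PLN→THB at 0.9707; no arbitrage — every cycle loses value.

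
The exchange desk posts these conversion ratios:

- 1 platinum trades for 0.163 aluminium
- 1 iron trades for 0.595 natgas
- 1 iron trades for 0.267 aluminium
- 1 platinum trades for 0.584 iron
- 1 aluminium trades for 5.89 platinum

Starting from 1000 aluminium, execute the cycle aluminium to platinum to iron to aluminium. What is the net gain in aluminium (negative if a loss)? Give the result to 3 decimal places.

-81.584

1000 aluminium × 5.89 = 5890 platinum
5890 platinum × 0.584 = 3439.76 iron
3439.76 iron × 0.267 = 918.41592 aluminium
Net change: 918.41592 − 1000 = -81.58408 aluminium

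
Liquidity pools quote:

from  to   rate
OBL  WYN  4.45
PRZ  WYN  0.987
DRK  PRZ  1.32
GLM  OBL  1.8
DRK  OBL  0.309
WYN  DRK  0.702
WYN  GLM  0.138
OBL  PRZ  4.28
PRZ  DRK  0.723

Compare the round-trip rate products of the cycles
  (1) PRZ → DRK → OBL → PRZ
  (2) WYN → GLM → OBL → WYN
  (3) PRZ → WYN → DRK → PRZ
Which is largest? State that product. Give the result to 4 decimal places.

(1) 0.723 × 0.309 × 4.28 = 0.95618
(2) 0.138 × 1.8 × 4.45 = 1.10538
(3) 0.987 × 0.702 × 1.32 = 0.91459
Highest is cycle (2) at 1.1054 (>1, arbitrage).

1.1054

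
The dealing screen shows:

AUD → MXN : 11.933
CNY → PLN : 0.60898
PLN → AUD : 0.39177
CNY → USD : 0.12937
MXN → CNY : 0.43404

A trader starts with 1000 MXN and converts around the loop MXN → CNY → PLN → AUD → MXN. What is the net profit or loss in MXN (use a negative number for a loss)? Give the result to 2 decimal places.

1000 MXN × 0.43404 = 434.04 CNY
434.04 CNY × 0.60898 = 264.3216792 PLN
264.3216792 PLN × 0.39177 = 103.553304260184 AUD
103.553304260184 AUD × 11.933 = 1235.701579736775672 MXN
Net change: 1235.701579736775672 − 1000 = 235.701579736775672 MXN

235.70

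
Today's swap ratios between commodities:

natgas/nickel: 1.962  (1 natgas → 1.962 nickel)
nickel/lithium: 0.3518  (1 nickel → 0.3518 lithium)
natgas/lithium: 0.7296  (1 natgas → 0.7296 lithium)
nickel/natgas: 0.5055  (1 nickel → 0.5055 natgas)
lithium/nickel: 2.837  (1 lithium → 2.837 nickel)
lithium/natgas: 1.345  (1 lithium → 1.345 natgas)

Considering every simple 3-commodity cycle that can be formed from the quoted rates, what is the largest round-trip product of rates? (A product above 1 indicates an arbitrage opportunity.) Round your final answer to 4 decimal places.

1.0463

natgas→lithium→nickel→natgas: 0.7296 × 2.837 × 0.5055 = 1.04632
natgas→nickel→lithium→natgas: 1.962 × 0.3518 × 1.345 = 0.92836
Maximum is natgas→lithium→nickel→natgas at 1.0463; arbitrage exists.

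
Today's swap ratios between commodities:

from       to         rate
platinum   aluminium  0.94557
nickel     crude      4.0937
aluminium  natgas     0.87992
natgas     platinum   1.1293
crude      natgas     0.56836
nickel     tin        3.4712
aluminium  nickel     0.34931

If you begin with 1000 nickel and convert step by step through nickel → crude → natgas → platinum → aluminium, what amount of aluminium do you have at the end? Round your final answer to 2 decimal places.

2484.52

1000 nickel × 4.0937 = 4093.7 crude
4093.7 crude × 0.56836 = 2326.695332 natgas
2326.695332 natgas × 1.1293 = 2627.5370384276 platinum
2627.5370384276 platinum × 0.94557 = 2484.520197425985732 aluminium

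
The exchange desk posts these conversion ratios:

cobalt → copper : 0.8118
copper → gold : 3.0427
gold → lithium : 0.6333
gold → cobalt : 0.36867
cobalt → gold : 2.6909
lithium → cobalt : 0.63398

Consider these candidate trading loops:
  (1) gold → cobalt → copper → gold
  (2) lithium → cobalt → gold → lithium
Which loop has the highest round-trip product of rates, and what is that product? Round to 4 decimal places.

1.0804

(1) 0.36867 × 0.8118 × 3.0427 = 0.91064
(2) 0.63398 × 2.6909 × 0.6333 = 1.08040
Highest is cycle (2) at 1.0804 (>1, arbitrage).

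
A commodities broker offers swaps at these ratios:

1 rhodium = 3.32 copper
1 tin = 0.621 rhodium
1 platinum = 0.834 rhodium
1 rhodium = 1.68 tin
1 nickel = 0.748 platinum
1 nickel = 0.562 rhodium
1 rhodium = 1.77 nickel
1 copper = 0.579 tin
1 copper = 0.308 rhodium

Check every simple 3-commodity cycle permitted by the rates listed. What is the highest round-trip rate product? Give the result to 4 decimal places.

rhodium→copper→tin→rhodium: 3.32 × 0.579 × 0.621 = 1.19374
nickel→platinum→rhodium→nickel: 0.748 × 0.834 × 1.77 = 1.10418
Maximum is rhodium→copper→tin→rhodium at 1.1937; arbitrage exists.

1.1937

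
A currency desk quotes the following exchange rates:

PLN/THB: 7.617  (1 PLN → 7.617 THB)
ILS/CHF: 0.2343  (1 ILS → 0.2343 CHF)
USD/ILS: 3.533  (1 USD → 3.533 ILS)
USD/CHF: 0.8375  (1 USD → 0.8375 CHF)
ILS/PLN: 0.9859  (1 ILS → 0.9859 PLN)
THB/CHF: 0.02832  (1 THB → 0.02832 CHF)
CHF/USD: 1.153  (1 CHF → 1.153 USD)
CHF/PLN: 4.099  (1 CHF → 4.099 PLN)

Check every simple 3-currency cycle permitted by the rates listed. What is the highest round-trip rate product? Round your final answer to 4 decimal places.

0.9544

CHF→USD→ILS→CHF: 1.153 × 3.533 × 0.2343 = 0.95443
CHF→PLN→THB→CHF: 4.099 × 7.617 × 0.02832 = 0.88421
Maximum is CHF→USD→ILS→CHF at 0.9544; no arbitrage — every cycle loses value.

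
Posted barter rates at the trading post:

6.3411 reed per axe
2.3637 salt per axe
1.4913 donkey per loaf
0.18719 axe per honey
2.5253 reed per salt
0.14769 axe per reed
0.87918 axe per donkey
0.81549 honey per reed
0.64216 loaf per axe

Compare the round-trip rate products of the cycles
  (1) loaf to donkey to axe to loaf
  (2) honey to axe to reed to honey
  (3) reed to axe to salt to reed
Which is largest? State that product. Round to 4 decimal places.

(1) 1.4913 × 0.87918 × 0.64216 = 0.84195
(2) 0.18719 × 6.3411 × 0.81549 = 0.96798
(3) 0.14769 × 2.3637 × 2.5253 = 0.88157
Highest is cycle (2) at 0.9680 (≤1, no arbitrage).

0.9680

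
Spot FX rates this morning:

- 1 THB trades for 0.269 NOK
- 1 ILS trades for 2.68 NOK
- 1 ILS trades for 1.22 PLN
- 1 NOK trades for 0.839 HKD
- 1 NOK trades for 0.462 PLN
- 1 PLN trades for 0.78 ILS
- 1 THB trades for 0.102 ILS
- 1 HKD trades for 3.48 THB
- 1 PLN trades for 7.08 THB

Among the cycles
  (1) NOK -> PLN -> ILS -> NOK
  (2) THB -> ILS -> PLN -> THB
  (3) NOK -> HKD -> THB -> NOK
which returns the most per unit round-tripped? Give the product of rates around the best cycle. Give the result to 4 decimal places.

0.9658

(1) 0.462 × 0.78 × 2.68 = 0.96576
(2) 0.102 × 1.22 × 7.08 = 0.88104
(3) 0.839 × 3.48 × 0.269 = 0.78540
Highest is cycle (1) at 0.9658 (≤1, no arbitrage).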